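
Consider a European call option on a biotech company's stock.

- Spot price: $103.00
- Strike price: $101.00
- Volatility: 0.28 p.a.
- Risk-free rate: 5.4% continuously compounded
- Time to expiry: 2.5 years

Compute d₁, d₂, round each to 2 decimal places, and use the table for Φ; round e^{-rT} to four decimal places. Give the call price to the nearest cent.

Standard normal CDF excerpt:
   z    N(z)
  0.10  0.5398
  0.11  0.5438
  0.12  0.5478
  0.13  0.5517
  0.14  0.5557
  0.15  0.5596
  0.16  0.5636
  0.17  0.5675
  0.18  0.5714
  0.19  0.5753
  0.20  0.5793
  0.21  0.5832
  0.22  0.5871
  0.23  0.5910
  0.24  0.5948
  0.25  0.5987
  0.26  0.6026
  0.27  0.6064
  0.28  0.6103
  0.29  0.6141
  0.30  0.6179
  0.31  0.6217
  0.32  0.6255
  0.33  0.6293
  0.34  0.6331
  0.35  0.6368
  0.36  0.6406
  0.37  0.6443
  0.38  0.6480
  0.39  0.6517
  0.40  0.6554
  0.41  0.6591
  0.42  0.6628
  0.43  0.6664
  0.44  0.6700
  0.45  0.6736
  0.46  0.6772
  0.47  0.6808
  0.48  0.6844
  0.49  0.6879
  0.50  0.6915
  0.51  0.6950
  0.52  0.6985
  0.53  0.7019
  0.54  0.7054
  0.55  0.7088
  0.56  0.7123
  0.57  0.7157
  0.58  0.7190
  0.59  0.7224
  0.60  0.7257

$25.03

T = 2.5;  σ√T = 0.4427
d₁ = [ln(103/101) + (0.054 + ½·0.28²)·2.5] / (σ√T) = (0.0196 + 0.2330) / 0.4427 = 0.5706 ⇒ 0.57
d₂ = 0.5706 − 0.4427 = 0.1279 ⇒ 0.13
exp(−rT) = exp(−0.054·2.5) = 0.8737
N(d₁) = N(0.57) = 0.7157;  N(d₂) = N(0.13) = 0.5517
C = 103·0.7157 − 101·0.8737·0.5517 = 73.7171 − 48.6840 = 25.0331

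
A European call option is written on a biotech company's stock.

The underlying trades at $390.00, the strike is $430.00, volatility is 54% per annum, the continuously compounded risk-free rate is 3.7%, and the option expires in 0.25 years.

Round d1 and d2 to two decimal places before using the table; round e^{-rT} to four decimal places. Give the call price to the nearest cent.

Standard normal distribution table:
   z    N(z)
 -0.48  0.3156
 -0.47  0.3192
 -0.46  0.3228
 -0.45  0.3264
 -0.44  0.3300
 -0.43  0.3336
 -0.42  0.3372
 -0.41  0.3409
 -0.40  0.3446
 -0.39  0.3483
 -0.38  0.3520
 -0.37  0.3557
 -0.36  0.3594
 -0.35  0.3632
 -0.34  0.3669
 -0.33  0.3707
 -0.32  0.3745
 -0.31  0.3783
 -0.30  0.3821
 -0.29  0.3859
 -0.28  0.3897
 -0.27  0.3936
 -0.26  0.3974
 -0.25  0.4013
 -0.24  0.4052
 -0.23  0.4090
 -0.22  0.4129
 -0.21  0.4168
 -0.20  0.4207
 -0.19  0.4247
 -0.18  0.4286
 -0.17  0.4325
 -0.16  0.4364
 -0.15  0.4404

$28.11

σ√T = 0.54 × 0.5000 = 0.2700
ln(S/K) + (r + σ²/2)T = ln(390/430) + (0.037 + 0.54²/2)·0.25 = -0.0976 + 0.0457 = -0.0519
d₁ = -0.0519 / 0.2700 = -0.1924 ≈ -0.19
d₂ = d₁ − σ√T = -0.1924 − 0.2700 = -0.4624 ≈ -0.46
exp(−rT) = exp(−0.037·0.25) = 0.9908
N(d₁) = N(-0.19) = 0.4247;  N(d₂) = N(-0.46) = 0.3228
C = 390·0.4247 − 430·0.9908·0.3228 = 165.6330 − 137.5270 = 28.1060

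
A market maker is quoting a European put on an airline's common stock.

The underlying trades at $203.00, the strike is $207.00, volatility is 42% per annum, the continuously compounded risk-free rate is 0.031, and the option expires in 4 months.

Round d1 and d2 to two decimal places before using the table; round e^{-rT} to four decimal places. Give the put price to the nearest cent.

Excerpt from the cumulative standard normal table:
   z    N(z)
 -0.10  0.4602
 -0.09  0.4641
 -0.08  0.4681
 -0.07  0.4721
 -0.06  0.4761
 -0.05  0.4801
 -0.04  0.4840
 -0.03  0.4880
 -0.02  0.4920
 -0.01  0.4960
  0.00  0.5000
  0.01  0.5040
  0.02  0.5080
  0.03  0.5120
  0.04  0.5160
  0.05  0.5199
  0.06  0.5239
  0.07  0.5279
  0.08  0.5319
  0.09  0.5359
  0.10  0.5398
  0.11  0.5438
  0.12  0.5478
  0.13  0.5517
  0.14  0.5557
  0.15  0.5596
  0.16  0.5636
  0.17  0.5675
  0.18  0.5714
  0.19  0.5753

$20.44

T = 0.3333;  σ√T = 0.2425
d₁ = [ln(203/207) + (0.031 + 0.42²/2)·0.3333] / 0.2425 = [-0.0195 + 0.0397] / 0.2425 = 0.0834 → 0.08
d₂ = d₁ − σ√T = 0.0834 − 0.2425 = -0.1591 → -0.16
exp(−rT) = exp(−0.031·0.3333) = 0.9897
P = 207·0.9897·N(0.16) − 203·N(-0.08) = 207·0.9897·0.5636 − 203·0.4681 = 115.4635 − 95.0243 = 20.4392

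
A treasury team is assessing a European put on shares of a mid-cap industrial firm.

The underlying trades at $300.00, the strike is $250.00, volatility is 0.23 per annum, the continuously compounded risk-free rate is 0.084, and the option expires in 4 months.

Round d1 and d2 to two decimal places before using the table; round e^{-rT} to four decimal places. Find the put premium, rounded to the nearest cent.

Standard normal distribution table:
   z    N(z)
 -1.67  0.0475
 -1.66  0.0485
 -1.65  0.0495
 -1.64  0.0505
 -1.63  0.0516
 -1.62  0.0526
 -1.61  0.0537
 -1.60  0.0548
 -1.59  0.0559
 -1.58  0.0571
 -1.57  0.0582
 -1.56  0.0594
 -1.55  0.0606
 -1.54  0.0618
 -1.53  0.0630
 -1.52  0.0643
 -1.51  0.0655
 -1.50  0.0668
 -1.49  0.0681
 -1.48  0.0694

σ√T = 0.23·√0.3333 = 0.1328
d₁ = [ln(300/250) + (0.084 + ½·0.23²)·0.3333] / (σ√T) = (0.1823 + 0.0368) / 0.1328 = 1.6503 ⇒ 1.65
d₂ = 1.6503 − 0.1328 = 1.5175 ⇒ 1.52
e^(−rT) = e^(−0.084·0.3333) = 0.9724
N(−d₂) = N(-1.52) = 0.0643;  N(−d₁) = N(-1.65) = 0.0495
P = 250·0.9724·0.0643 − 300·0.0495 = 15.6313 − 14.8500 = 0.7813

$0.78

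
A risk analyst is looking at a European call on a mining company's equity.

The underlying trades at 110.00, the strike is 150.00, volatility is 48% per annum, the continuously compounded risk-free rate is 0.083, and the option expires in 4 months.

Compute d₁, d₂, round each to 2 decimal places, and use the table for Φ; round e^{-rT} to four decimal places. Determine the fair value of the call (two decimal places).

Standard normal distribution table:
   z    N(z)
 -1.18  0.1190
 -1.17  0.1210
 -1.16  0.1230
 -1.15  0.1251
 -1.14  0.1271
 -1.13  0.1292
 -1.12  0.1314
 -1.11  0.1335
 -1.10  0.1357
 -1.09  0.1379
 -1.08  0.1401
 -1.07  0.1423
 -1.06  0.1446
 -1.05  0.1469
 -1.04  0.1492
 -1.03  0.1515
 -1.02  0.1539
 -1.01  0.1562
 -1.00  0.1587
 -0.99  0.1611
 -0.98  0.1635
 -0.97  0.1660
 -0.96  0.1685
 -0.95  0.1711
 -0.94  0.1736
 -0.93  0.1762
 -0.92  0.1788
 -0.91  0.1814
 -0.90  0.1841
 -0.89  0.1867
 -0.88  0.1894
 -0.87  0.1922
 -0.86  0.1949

σ√T = 0.48 × 0.5774 = 0.2771
ln(S/K) + (r + σ²/2)T = ln(110/150) + (0.083 + 0.48²/2)·0.3333 = -0.3102 + 0.0661 = -0.2441
d₁ = -0.2441 / 0.2771 = -0.8808 ≈ -0.88
d₂ = d₁ − σ√T = -0.8808 − 0.2771 = -1.1579 ≈ -1.16
e^(−rT) = e^(−0.083·0.3333) = 0.9727
N(d₁) = N(-0.88) = 0.1894;  N(d₂) = N(-1.16) = 0.1230
C = 110·0.1894 − 150·0.9727·0.1230 = 20.8340 − 17.9463 = 2.8877

2.89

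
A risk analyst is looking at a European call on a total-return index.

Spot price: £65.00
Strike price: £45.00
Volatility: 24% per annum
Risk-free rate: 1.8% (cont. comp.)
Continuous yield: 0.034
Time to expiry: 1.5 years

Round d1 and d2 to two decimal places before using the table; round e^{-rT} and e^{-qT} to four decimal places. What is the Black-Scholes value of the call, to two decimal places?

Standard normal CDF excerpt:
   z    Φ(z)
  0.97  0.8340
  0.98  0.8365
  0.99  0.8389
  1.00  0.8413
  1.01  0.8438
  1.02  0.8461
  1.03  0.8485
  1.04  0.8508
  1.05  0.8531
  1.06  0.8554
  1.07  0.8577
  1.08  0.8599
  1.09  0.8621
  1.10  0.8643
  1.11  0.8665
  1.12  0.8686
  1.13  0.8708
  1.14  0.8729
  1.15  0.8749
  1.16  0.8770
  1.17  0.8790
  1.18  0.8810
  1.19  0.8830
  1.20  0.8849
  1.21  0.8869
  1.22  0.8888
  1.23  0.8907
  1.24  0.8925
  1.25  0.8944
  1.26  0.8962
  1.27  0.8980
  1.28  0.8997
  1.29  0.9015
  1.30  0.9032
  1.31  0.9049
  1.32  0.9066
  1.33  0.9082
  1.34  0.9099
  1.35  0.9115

£18.94

T = 1.5;  σ√T = 0.2939
ln(S/K) + (r − q + σ²/2)T = ln(65/45) + (0.018 − 0.034 + 0.24²/2)·1.5 = 0.3677 + 0.0192 = 0.3869
d₁ = 0.3869 / 0.2939 = 1.3163 ⇒ 1.32
d₂ = d₁ − σ√T = 1.3163 − 0.2939 = 1.0224 ⇒ 1.02
exp(−qT) = exp(−0.034·1.5) = 0.9503;  exp(−rT) = exp(−0.018·1.5) = 0.9734
N(d₁) = N(1.32) = 0.9066;  N(d₂) = N(1.02) = 0.8461
C = 65·0.9503·0.9066 − 45·0.9734·0.8461 = 56.0002 − 37.0617 = 18.9385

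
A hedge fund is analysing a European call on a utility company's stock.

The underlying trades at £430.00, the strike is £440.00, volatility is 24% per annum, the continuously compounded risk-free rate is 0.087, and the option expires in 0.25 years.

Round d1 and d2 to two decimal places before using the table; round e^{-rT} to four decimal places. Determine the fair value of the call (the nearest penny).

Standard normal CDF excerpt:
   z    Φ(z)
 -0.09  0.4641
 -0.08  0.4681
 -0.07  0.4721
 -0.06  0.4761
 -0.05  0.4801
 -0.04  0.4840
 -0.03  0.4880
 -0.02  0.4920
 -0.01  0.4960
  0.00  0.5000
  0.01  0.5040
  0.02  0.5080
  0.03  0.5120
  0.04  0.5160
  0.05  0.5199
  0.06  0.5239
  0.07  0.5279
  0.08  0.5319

σ√T = 0.24 × 0.5000 = 0.1200
d₁ = [ln(430/440) + (0.087 + 0.24²/2)·0.25] / 0.1200 = [-0.0230 + 0.0289] / 0.1200 = 0.0497 ≈ 0.05
d₂ = d₁ − σ√T = 0.0497 − 0.1200 = -0.0703 ≈ -0.07
exp(−rT) = exp(−0.087·0.25) = 0.9785
N(d₁) = N(0.05) = 0.5199;  N(d₂) = N(-0.07) = 0.4721
C = 430·0.5199 − 440·0.9785·0.4721 = 223.5570 − 203.2579 = 20.2991

£20.30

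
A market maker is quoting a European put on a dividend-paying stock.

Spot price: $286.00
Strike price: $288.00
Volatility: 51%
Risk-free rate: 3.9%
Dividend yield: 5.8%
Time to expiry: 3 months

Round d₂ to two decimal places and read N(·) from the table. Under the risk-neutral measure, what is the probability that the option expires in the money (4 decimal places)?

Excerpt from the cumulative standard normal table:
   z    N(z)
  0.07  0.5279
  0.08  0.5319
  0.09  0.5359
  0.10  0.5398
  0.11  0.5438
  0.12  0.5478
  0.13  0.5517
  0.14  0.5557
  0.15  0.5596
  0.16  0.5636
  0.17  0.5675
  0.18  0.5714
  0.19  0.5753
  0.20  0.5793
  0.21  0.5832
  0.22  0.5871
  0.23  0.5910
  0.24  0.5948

0.5675

T = 0.25;  σ√T = 0.2550
d₁ = [ln(286/288) + (0.039 − 0.058 + 0.51²/2)·0.25] / 0.2550 = [-0.0070 + 0.0278] / 0.2550 = 0.0815 ≈ 0.08
d₂ = d₁ − σ√T = 0.0815 − 0.2550 = -0.1735 ≈ -0.17
Risk-neutral Pr[S_T < K] = N(−d₂) = N(0.17) = 0.5675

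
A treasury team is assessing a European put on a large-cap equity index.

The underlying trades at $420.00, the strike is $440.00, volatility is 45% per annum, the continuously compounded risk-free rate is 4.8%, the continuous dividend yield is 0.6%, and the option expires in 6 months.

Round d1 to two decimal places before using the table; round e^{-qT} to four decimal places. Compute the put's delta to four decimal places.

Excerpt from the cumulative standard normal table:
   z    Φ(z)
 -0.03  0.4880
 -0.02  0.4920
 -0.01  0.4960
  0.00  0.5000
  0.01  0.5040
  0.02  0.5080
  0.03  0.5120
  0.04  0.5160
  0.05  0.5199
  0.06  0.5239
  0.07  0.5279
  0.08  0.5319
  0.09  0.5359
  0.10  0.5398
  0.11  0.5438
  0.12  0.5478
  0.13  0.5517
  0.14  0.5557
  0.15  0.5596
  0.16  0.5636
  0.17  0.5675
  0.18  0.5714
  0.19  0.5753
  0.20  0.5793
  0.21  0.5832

σ√T = 0.45 × 0.7071 = 0.3182
d₁ = [ln(420/440) + (0.048 − 0.006 + 0.45²/2)·0.5] / 0.3182 = [-0.0465 + 0.0716] / 0.3182 = 0.0789 which rounds to 0.08
N(d₁) = N(0.08) = 0.5319
Δ_put = e^(−qT)·(N(d₁) − 1) = 0.9970·(0.5319 − 1) = -0.4667

-0.4667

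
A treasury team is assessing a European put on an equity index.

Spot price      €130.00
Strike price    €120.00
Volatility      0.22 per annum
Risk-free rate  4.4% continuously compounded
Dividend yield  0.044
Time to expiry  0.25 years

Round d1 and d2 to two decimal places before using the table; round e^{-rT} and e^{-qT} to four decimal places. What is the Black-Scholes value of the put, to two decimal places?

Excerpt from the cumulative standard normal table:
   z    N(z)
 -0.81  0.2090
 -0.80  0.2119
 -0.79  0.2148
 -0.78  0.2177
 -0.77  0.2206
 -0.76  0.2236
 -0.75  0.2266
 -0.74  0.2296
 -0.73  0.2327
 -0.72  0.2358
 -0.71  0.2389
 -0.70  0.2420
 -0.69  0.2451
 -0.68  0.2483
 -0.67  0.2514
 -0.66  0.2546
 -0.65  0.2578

σ√T = 0.22·√0.25 = 0.1100
d₁ = [ln(130/120) + (0.044 − 0.044 + ½·0.22²)·0.25] / (σ√T) = (0.0800 + 0.0060) / 0.1100 = 0.7827 → 0.78
d₂ = 0.7827 − 0.1100 = 0.6727 → 0.67
e^(−qT) = e^(−0.044·0.25) = 0.9891;  e^(−rT) = e^(−0.044·0.25) = 0.9891
N(−d₂) = N(-0.67) = 0.2514;  N(−d₁) = N(-0.78) = 0.2177
P = 120·0.9891·0.2514 − 130·0.9891·0.2177 = 29.8392 − 27.9925 = 1.8466

€1.85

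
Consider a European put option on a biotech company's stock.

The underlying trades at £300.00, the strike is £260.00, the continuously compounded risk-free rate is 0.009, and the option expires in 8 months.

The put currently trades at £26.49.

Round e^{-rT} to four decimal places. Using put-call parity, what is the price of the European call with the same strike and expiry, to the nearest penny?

exp(−rT) = exp(−0.009·0.6667) = 0.9940
Put-call parity: C − P = S − K·e^(−rT) = 300 − 260·0.9940 = 300 − 258.4400 = 41.5600
C = P + (C − P) = 26.49 + (41.5600) = 68.0500

£68.05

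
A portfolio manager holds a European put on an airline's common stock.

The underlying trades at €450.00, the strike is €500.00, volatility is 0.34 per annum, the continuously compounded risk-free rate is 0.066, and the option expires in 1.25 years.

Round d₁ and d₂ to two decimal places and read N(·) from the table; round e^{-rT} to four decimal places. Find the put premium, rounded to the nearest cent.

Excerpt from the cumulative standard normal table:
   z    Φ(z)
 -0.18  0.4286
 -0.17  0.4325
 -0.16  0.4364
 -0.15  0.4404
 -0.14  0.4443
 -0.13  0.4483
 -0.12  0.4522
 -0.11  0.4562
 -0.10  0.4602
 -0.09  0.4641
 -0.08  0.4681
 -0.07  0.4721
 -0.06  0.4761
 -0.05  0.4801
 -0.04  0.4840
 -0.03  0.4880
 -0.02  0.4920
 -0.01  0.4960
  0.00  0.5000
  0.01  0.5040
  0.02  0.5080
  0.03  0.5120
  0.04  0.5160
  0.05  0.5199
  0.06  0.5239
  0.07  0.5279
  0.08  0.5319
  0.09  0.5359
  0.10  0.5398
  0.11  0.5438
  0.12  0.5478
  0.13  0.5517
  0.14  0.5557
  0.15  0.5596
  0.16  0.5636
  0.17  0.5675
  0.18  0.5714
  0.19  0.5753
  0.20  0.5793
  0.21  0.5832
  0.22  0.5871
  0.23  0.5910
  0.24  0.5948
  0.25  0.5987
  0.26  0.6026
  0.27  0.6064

σ√T = 0.34 × 1.1180 = 0.3801
d₁ = [ln(450/500) + (0.066 + ½·0.34²)·1.25] / (σ√T) = (-0.1054 + 0.1548) / 0.3801 = 0.1299 ⇒ 0.13
d₂ = 0.1299 − 0.3801 = -0.2502 ⇒ -0.25
e^(−rT) = e^(−0.066·1.25) = 0.9208
N(−d₂) = N(0.25) = 0.5987;  N(−d₁) = N(-0.13) = 0.4483
P = 500·0.9208·0.5987 − 450·0.4483 = 275.6415 − 201.7350 = 73.9065

€73.91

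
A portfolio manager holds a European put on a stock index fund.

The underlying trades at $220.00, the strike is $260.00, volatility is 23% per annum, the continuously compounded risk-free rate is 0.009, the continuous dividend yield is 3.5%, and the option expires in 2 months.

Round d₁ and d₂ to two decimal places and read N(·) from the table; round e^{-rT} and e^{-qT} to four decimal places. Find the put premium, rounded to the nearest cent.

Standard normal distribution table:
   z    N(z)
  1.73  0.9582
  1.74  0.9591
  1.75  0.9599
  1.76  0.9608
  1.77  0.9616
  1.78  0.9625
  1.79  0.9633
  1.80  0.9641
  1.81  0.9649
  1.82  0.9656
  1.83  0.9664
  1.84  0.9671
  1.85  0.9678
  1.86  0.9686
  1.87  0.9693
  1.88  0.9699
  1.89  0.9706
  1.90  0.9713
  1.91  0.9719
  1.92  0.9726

σ√T = 0.23 × 0.4082 = 0.0939
d₁ = [ln(220/260) + (0.009 − 0.035 + ½·0.23²)·0.1667] / (σ√T) = (-0.1671 + 0.0001) / 0.0939 = -1.7783 which rounds to -1.78
d₂ = -1.7783 − 0.0939 = -1.8722 which rounds to -1.87
exp(−qT) = exp(−0.035·0.1667) = 0.9942;  exp(−rT) = exp(−0.009·0.1667) = 0.9985
N(−d₂) = N(1.87) = 0.9693;  N(−d₁) = N(1.78) = 0.9625
P = 260·0.9985·0.9693 − 220·0.9942·0.9625 = 251.6400 − 210.5219 = 41.1181

$41.12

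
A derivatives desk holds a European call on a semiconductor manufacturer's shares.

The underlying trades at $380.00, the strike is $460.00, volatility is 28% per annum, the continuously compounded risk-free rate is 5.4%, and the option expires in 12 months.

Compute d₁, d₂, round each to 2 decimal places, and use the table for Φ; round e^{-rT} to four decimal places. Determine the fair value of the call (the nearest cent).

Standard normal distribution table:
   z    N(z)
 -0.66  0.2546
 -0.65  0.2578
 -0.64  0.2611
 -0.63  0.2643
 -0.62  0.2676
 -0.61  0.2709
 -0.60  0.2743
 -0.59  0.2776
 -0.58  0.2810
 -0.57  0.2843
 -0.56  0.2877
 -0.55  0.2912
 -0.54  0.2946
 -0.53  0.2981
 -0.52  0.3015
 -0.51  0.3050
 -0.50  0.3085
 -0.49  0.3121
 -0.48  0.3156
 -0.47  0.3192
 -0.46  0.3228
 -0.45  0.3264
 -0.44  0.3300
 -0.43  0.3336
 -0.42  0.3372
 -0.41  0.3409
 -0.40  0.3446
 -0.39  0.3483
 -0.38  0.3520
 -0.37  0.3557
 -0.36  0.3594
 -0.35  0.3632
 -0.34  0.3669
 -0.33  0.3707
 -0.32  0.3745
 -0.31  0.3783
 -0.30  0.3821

σ√T = 0.28·√1 = 0.2800
ln(S/K) + (r + σ²/2)T = ln(380/460) + (0.054 + 0.28²/2)·1 = -0.1911 + 0.0932 = -0.0979
d₁ = -0.0979 / 0.2800 = -0.3495 ≈ -0.35
d₂ = d₁ − σ√T = -0.3495 − 0.2800 = -0.6295 ≈ -0.63
e^(−rT) = e^(−0.054·1) = 0.9474
N(d₁) = N(-0.35) = 0.3632;  N(d₂) = N(-0.63) = 0.2643
C = 380·0.3632 − 460·0.9474·0.2643 = 138.0160 − 115.1830 = 22.8330

$22.83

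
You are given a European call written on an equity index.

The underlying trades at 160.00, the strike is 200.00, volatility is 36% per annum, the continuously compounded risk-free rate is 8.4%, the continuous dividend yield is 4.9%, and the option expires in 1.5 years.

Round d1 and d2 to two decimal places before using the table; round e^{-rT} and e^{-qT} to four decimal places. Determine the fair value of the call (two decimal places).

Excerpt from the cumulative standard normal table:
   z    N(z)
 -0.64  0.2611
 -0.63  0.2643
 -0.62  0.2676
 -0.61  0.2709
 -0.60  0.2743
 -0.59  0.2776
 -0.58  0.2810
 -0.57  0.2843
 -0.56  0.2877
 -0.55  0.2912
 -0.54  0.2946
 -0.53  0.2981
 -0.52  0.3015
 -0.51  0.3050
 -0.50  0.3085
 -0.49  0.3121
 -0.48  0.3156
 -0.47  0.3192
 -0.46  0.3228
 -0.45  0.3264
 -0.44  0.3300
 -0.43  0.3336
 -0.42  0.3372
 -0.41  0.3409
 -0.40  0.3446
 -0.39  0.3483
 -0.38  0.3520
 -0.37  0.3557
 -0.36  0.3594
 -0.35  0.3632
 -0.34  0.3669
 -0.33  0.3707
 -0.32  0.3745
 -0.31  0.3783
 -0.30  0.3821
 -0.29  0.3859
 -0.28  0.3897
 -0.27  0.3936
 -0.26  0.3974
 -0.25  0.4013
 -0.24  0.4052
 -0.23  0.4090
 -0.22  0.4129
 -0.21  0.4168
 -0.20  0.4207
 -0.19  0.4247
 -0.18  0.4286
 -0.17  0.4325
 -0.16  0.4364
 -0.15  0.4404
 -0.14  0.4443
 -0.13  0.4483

σ√T = 0.36·√1.5 = 0.4409
ln(S/K) + (r − q + σ²/2)T = ln(160/200) + (0.084 − 0.049 + 0.36²/2)·1.5 = -0.2231 + 0.1497 = -0.0734
d₁ = -0.0734 / 0.4409 = -0.1666 which rounds to -0.17
d₂ = d₁ − σ√T = -0.1666 − 0.4409 = -0.6075 which rounds to -0.61
e^(−qT) = e^(−0.049·1.5) = 0.9291;  e^(−rT) = e^(−0.084·1.5) = 0.8816
N(d₁) = N(-0.17) = 0.4325;  N(d₂) = N(-0.61) = 0.2709
C = 160·0.9291·0.4325 − 200·0.8816·0.2709 = 64.2937 − 47.7651 = 16.5286

16.53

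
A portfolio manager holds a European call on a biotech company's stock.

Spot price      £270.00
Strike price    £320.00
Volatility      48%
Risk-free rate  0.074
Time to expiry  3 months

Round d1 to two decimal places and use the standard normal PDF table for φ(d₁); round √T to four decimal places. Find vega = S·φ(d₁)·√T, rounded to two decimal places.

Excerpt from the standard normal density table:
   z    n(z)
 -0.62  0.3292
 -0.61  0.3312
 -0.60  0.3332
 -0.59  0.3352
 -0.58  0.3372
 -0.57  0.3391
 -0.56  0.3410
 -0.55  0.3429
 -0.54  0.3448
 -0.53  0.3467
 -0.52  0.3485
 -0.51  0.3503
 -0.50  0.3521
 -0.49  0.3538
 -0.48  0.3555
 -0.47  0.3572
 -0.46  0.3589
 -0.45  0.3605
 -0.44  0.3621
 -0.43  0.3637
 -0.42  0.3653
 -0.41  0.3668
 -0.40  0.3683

T = 0.25;  σ√T = 0.2400
d₁ = [ln(270/320) + (0.074 + 0.48²/2)·0.25] / 0.2400 = [-0.1699 + 0.0473] / 0.2400 = -0.5108 ⇒ -0.51
√T = √0.25 = 0.5000
φ(d₁) = φ(-0.51) = 0.3503
vega = S·φ(d₁)·√T = 270·0.3503·0.5000 = 47.2905
(The put has the same vega.)

47.29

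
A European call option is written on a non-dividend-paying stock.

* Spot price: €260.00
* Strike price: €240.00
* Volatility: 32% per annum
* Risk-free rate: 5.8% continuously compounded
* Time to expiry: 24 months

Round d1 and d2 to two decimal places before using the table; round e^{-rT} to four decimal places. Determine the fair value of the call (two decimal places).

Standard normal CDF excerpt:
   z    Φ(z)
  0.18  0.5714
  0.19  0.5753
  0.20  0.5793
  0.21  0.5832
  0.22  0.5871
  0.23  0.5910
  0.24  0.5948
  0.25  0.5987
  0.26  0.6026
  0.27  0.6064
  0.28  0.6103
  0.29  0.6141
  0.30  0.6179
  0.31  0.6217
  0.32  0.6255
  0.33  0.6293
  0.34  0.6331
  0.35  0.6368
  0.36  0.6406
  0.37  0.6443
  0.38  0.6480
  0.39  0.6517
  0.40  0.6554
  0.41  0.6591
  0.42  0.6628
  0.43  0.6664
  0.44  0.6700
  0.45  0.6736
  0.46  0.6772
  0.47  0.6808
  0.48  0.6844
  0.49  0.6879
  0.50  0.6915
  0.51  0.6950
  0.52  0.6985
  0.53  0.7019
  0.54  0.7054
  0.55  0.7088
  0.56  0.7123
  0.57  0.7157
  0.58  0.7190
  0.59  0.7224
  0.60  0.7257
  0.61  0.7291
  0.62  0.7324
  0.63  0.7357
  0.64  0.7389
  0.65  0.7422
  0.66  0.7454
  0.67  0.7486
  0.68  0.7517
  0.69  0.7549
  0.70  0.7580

σ√T = 0.32·√2 = 0.4525
d₁ = [ln(260/240) + (0.058 + 0.32²/2)·2] / 0.4525 = [0.0800 + 0.2184] / 0.4525 = 0.6595 ⇒ 0.66
d₂ = d₁ − σ√T = 0.6595 − 0.4525 = 0.2069 ⇒ 0.21
e^(−rT) = e^(−0.058·2) = 0.8905
C = 260·N(0.66) − 240·0.8905·N(0.21) = 260·0.7454 − 240·0.8905·0.5832 = 193.8040 − 124.6415 = 69.1625

€69.16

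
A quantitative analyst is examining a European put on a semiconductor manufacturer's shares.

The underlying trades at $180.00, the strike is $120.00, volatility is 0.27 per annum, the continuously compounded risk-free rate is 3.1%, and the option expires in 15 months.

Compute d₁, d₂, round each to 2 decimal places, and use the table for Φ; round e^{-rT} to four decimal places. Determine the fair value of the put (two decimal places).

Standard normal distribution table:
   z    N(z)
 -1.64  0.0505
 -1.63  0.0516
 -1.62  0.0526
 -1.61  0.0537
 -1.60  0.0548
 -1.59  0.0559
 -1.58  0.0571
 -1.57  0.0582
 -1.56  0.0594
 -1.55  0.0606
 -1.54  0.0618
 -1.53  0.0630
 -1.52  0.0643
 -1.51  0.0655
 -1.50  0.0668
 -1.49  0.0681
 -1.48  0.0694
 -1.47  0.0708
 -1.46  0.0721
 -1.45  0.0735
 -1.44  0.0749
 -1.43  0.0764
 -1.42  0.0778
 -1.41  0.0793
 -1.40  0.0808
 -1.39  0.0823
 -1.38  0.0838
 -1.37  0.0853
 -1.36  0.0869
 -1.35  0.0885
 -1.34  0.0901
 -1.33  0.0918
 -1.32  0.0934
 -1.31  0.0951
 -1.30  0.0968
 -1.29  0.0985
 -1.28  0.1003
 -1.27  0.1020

σ√T = 0.27 × 1.1180 = 0.3019
d₁ = [ln(180/120) + (0.031 + 0.27²/2)·1.25] / 0.3019 = [0.4055 + 0.0843] / 0.3019 = 1.6225 which rounds to 1.62
d₂ = d₁ − σ√T = 1.6225 − 0.3019 = 1.3206 which rounds to 1.32
exp(−rT) = exp(−0.031·1.25) = 0.9620
N(−d₂) = N(-1.32) = 0.0934;  N(−d₁) = N(-1.62) = 0.0526
P = 120·0.9620·0.0934 − 180·0.0526 = 10.7821 − 9.4680 = 1.3141

$1.31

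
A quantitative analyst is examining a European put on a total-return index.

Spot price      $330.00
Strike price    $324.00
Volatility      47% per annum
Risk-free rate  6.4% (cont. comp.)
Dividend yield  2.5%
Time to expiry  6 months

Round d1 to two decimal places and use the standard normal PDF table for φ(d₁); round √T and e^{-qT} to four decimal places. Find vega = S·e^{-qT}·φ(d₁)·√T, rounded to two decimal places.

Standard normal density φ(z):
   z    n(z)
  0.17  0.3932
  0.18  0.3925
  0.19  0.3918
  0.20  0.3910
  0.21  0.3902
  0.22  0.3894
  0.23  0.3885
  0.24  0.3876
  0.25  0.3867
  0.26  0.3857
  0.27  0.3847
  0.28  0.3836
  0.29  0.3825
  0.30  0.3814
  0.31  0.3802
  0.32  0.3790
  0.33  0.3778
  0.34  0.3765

σ√T = 0.47 × 0.7071 = 0.3323
d₁ = [ln(330/324) + (0.064 − 0.025 + 0.47²/2)·0.5] / 0.3323 = [0.0183 + 0.0747] / 0.3323 = 0.2801 ≈ 0.28
√T = √0.5 = 0.7071
φ(d₁) = φ(0.28) = 0.3836
e^(−qT) = e^(−0.025·0.5) = 0.9876
vega = S·e^(−qT)·φ(d₁)·√T = 330·0.9876·0.3836·0.7071 = 88.4004
(Call and put vega coincide under Black-Scholes.)

88.40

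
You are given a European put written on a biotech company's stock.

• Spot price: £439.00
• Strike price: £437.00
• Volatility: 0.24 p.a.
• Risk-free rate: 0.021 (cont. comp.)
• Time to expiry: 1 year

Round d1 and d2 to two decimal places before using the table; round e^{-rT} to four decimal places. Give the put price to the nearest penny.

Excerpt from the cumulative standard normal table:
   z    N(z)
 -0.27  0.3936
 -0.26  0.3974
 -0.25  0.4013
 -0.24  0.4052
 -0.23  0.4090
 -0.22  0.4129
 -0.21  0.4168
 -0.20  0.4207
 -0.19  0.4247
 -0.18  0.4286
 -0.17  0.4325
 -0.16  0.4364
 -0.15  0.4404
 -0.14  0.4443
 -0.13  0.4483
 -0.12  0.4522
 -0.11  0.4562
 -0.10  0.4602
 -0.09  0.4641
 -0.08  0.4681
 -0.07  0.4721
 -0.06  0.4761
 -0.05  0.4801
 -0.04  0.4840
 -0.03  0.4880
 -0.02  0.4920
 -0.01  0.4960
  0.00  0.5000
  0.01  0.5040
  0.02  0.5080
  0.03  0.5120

T = 1;  σ√T = 0.2400
d₁ = [ln(439/437) + (0.021 + ½·0.24²)·1] / (σ√T) = (0.0046 + 0.0498) / 0.2400 = 0.2265 which rounds to 0.23
d₂ = 0.2265 − 0.2400 = -0.0135 which rounds to -0.01
e^(−rT) = e^(−0.021·1) = 0.9792
P = 437·0.9792·N(0.01) − 439·N(-0.23) = 437·0.9792·0.5040 − 439·0.4090 = 215.6668 − 179.5510 = 36.1158

£36.12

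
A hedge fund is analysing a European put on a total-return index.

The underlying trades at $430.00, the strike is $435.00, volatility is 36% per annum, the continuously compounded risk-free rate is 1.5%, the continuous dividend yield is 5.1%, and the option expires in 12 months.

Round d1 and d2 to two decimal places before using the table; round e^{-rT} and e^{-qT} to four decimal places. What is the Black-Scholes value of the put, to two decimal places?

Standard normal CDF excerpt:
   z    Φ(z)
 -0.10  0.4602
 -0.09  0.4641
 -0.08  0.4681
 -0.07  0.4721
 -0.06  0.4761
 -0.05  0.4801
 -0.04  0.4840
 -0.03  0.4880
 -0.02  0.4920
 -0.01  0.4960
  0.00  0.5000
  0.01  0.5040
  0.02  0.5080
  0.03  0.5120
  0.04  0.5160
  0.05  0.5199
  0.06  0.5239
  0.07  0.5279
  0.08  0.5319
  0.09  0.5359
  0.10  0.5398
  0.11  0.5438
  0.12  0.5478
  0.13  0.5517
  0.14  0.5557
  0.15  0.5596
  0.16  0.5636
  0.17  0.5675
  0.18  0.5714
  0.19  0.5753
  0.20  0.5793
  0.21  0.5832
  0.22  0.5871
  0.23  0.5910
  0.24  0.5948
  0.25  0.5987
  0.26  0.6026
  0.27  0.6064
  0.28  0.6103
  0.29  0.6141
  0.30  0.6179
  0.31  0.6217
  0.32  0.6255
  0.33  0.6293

$70.23

σ√T = 0.36·√1 = 0.3600
d₁ = [ln(430/435) + (0.015 − 0.051 + ½·0.36²)·1] / (σ√T) = (-0.0116 + 0.0288) / 0.3600 = 0.0479 → 0.05
d₂ = 0.0479 − 0.3600 = -0.3121 → -0.31
e^(−qT) = e^(−0.051·1) = 0.9503;  e^(−rT) = e^(−0.015·1) = 0.9851
N(−d₂) = N(0.31) = 0.6217;  N(−d₁) = N(-0.05) = 0.4801
P = 435·0.9851·0.6217 − 430·0.9503·0.4801 = 266.4100 − 196.1828 = 70.2272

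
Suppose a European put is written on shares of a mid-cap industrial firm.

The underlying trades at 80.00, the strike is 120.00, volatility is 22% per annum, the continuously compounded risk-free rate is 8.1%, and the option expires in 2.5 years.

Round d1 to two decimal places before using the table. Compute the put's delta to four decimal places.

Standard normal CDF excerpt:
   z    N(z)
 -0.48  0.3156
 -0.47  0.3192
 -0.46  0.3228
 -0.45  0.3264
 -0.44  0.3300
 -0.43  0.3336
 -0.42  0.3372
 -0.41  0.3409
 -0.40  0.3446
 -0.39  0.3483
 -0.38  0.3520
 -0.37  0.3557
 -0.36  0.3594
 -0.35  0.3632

-0.6591

σ√T = 0.22·√2.5 = 0.3479
d₁ = [ln(80/120) + (0.081 + 0.22²/2)·2.5] / 0.3479 = [-0.4055 + 0.2630] / 0.3479 = -0.4096 → -0.41
N(d₁) = N(-0.41) = 0.3409
Δ_put = N(d₁) − 1 = 0.3409 − 1 = -0.6591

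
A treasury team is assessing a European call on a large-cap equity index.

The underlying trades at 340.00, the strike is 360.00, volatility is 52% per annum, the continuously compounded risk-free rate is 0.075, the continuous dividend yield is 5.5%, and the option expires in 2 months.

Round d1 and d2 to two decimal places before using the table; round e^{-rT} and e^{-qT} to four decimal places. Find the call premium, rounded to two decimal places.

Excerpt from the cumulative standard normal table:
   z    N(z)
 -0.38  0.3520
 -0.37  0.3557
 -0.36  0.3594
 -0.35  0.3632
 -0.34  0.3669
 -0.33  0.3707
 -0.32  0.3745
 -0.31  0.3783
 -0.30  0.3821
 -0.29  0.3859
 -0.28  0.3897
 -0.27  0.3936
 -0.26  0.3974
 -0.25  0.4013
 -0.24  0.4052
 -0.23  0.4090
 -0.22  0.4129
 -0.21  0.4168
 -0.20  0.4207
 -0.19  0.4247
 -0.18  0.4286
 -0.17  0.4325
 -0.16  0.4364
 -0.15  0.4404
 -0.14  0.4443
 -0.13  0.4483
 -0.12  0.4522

20.59

σ√T = 0.52·√0.1667 = 0.2123
d₁ = [ln(340/360) + (0.075 − 0.055 + ½·0.52²)·0.1667] / (σ√T) = (-0.0572 + 0.0259) / 0.2123 = -0.1474 ⇒ -0.15
d₂ = -0.1474 − 0.2123 = -0.3597 ⇒ -0.36
exp(−qT) = exp(−0.055·0.1667) = 0.9909;  exp(−rT) = exp(−0.075·0.1667) = 0.9876
N(d₁) = N(-0.15) = 0.4404;  N(d₂) = N(-0.36) = 0.3594
C = 340·0.9909·0.4404 − 360·0.9876·0.3594 = 148.3734 − 127.7796 = 20.5938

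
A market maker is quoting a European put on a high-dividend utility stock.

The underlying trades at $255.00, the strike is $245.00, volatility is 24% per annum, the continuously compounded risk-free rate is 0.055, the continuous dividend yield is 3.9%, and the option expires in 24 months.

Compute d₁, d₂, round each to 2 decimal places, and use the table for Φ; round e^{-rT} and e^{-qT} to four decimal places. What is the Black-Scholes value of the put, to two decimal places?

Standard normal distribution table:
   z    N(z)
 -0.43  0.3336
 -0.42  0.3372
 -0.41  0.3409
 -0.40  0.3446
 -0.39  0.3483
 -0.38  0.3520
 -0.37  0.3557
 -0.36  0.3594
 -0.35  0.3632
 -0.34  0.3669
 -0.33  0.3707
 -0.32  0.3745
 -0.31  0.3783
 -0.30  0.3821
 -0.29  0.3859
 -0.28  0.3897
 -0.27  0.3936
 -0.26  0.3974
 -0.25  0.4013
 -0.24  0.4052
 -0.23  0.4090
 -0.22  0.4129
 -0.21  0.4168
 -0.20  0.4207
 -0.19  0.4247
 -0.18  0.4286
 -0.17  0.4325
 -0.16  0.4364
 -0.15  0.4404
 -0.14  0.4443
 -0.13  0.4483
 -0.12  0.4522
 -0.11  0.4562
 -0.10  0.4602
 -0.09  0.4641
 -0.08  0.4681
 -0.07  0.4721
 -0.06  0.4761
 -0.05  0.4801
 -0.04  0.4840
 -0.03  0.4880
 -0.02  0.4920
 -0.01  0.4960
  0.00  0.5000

σ√T = 0.24·√2 = 0.3394
d₁ = [ln(255/245) + (0.055 − 0.039 + ½·0.24²)·2] / (σ√T) = (0.0400 + 0.0896) / 0.3394 = 0.3819 which rounds to 0.38
d₂ = 0.3819 − 0.3394 = 0.0424 which rounds to 0.04
exp(−qT) = exp(−0.039·2) = 0.9250;  exp(−rT) = exp(−0.055·2) = 0.8958
N(−d₂) = N(-0.04) = 0.4840;  N(−d₁) = N(-0.38) = 0.3520
P = 245·0.8958·0.4840 − 255·0.9250·0.3520 = 106.2240 − 83.0280 = 23.1960

$23.20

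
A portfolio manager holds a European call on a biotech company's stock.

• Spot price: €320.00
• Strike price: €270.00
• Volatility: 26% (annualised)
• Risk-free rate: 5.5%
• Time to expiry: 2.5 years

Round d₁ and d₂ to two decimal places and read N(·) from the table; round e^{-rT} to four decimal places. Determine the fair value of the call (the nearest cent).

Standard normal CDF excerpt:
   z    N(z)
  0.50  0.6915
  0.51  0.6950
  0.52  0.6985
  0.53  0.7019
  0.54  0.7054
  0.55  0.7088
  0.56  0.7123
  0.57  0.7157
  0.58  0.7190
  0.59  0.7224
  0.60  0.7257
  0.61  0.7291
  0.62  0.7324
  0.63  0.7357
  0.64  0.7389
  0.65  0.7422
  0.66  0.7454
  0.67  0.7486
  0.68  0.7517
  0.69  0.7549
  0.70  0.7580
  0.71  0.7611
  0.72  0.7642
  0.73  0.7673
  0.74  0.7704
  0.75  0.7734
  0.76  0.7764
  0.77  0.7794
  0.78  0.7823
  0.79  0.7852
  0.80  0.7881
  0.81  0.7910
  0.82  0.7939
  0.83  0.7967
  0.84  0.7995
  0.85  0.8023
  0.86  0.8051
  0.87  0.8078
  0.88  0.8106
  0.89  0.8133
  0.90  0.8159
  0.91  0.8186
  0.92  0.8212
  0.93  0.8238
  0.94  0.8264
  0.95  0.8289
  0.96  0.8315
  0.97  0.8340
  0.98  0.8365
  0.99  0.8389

T = 2.5;  σ√T = 0.4111
d₁ = [ln(320/270) + (0.055 + 0.26²/2)·2.5] / 0.4111 = [0.1699 + 0.2220] / 0.4111 = 0.9533 which rounds to 0.95
d₂ = d₁ − σ√T = 0.9533 − 0.4111 = 0.5422 which rounds to 0.54
exp(−rT) = exp(−0.055·2.5) = 0.8715
C = 320·N(0.95) − 270·0.8715·N(0.54) = 320·0.8289 − 270·0.8715·0.7054 = 265.2480 − 165.9841 = 99.2639

€99.26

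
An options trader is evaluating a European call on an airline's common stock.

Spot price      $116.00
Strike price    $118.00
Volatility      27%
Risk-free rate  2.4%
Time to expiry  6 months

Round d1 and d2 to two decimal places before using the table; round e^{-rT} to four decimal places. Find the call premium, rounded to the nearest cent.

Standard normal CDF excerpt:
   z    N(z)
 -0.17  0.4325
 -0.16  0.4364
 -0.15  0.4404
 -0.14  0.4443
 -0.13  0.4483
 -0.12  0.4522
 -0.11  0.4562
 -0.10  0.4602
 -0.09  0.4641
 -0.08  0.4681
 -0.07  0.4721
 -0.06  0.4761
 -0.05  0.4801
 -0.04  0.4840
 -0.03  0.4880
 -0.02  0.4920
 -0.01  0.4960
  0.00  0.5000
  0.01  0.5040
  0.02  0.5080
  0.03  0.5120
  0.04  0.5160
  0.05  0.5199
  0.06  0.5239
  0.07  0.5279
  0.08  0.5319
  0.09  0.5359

$8.51

σ√T = 0.27·√0.5 = 0.1909
d₁ = [ln(116/118) + (0.024 + 0.27²/2)·0.5] / 0.1909 = [-0.0171 + 0.0302] / 0.1909 = 0.0688 which rounds to 0.07
d₂ = d₁ − σ√T = 0.0688 − 0.1909 = -0.1221 which rounds to -0.12
e^(−rT) = e^(−0.024·0.5) = 0.9881
N(d₁) = N(0.07) = 0.5279;  N(d₂) = N(-0.12) = 0.4522
C = 116·0.5279 − 118·0.9881·0.4522 = 61.2364 − 52.7246 = 8.5118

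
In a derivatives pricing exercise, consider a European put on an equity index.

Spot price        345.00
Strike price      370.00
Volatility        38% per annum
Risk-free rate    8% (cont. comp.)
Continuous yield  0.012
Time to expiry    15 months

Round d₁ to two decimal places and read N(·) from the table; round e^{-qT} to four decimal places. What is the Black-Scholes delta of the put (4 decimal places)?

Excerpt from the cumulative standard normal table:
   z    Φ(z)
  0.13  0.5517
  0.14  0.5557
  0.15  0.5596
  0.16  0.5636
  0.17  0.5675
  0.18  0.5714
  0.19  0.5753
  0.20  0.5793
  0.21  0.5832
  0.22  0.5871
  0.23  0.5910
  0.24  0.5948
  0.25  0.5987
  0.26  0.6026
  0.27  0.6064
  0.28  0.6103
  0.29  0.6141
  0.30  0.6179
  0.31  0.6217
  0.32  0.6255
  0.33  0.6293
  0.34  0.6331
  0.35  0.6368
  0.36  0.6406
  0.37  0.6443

T = 1.25;  σ√T = 0.4249
d₁ = [ln(345/370) + (0.08 − 0.012 + 0.38²/2)·1.25] / 0.4249 = [-0.0700 + 0.1752] / 0.4249 = 0.2478 ≈ 0.25
N(d₁) = N(0.25) = 0.5987
Δ_put = e^(−qT)·(N(d₁) − 1) = 0.9851·(0.5987 − 1) = -0.3953

-0.3953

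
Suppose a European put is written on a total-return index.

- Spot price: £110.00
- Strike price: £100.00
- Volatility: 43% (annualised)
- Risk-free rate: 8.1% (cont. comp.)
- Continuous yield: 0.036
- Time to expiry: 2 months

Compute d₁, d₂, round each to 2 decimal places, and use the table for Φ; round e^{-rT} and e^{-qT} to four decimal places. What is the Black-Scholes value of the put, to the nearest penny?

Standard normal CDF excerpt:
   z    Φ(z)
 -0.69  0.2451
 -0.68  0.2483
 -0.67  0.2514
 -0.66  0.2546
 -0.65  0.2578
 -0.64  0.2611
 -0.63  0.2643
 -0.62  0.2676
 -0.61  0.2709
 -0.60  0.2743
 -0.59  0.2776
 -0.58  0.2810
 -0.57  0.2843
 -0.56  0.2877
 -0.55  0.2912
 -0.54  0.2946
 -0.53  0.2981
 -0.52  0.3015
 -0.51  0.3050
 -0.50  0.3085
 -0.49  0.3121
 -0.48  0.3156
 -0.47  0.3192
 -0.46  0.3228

σ√T = 0.43·√0.1667 = 0.1755
d₁ = [ln(110/100) + (0.081 − 0.036 + 0.43²/2)·0.1667] / 0.1755 = [0.0953 + 0.0229] / 0.1755 = 0.6734 → 0.67
d₂ = d₁ − σ√T = 0.6734 − 0.1755 = 0.4979 → 0.50
e^(−qT) = e^(−0.036·0.1667) = 0.9940;  e^(−rT) = e^(−0.081·0.1667) = 0.9866
N(−d₂) = N(-0.50) = 0.3085;  N(−d₁) = N(-0.67) = 0.2514
P = 100·0.9866·0.3085 − 110·0.9940·0.2514 = 30.4366 − 27.4881 = 2.9485

£2.95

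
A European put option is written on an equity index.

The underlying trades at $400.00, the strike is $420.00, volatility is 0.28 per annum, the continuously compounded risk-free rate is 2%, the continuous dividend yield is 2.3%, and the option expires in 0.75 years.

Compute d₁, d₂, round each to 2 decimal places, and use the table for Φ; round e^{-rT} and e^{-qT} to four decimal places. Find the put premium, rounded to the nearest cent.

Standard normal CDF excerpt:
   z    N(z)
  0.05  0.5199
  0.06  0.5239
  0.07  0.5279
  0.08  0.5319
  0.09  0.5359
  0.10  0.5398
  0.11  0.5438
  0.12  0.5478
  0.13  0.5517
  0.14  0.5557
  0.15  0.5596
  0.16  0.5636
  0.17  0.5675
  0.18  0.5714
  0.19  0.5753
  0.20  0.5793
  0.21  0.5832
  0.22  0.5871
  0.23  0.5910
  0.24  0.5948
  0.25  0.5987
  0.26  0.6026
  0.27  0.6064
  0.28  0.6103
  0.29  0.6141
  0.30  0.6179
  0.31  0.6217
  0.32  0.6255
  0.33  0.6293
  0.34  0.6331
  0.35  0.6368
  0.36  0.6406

$49.67

T = 0.75;  σ√T = 0.2425
d₁ = [ln(400/420) + (0.02 − 0.023 + 0.28²/2)·0.75] / 0.2425 = [-0.0488 + 0.0272] / 0.2425 = -0.0892 ⇒ -0.09
d₂ = d₁ − σ√T = -0.0892 − 0.2425 = -0.3317 ⇒ -0.33
e^(−qT) = e^(−0.023·0.75) = 0.9829;  e^(−rT) = e^(−0.02·0.75) = 0.9851
N(−d₂) = N(0.33) = 0.6293;  N(−d₁) = N(0.09) = 0.5359
P = 420·0.9851·0.6293 − 400·0.9829·0.5359 = 260.3678 − 210.6944 = 49.6734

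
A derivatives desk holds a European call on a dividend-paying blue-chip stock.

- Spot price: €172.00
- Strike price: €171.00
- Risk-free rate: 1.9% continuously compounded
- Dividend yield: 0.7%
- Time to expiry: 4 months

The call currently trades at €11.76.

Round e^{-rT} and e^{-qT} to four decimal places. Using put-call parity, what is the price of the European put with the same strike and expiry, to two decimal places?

exp(−qT) = exp(−0.007·0.3333) = 0.9977;  exp(−rT) = exp(−0.019·0.3333) = 0.9937
Put-call parity: C − P = S·e^(−qT) − K·e^(−rT) = 172·0.9977 − 171·0.9937 = 171.6044 − 169.9227 = 1.6817
P = C − (C − P) = 11.76 − (1.6817) = 10.0783

€10.08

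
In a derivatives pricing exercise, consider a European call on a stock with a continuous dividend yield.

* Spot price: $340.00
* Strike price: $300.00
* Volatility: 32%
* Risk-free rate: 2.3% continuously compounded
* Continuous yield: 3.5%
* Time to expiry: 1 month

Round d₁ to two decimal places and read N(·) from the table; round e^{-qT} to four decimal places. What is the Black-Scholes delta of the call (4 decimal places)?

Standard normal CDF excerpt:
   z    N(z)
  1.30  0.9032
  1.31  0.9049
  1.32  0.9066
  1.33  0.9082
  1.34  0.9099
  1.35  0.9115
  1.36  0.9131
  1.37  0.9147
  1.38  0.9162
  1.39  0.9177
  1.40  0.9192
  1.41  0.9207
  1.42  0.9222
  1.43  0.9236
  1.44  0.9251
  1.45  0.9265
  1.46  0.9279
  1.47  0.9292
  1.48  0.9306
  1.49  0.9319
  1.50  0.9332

σ√T = 0.32 × 0.2887 = 0.0924
d₁ = [ln(340/300) + (0.023 − 0.035 + 0.32²/2)·0.08333] / 0.0924 = [0.1252 + 0.0033] / 0.0924 = 1.3903 which rounds to 1.39
N(d₁) = N(1.39) = 0.9177
Δ_call = e^(−qT)·N(d₁) = 0.9971·0.9177 = 0.9150

0.9150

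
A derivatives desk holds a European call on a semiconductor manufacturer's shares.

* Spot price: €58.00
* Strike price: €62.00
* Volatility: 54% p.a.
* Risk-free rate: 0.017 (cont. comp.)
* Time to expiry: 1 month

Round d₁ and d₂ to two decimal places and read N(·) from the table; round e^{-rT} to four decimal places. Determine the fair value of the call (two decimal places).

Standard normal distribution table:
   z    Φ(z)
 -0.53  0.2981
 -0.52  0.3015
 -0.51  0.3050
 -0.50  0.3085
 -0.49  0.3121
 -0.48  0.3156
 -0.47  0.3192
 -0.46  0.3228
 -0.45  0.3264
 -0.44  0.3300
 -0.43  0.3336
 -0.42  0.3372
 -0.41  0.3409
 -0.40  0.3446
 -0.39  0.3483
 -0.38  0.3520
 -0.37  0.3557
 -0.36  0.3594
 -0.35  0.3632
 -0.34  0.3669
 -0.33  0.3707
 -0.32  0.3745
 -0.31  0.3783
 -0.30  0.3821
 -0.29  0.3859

σ√T = 0.54 × 0.2887 = 0.1559
d₁ = [ln(58/62) + (0.017 + 0.54²/2)·0.08333] / 0.1559 = [-0.0667 + 0.0136] / 0.1559 = -0.3408 ⇒ -0.34
d₂ = d₁ − σ√T = -0.3408 − 0.1559 = -0.4967 ⇒ -0.50
exp(−rT) = exp(−0.017·0.08333) = 0.9986
C = 58·N(-0.34) − 62·0.9986·N(-0.50) = 58·0.3669 − 62·0.9986·0.3085 = 21.2802 − 19.1002 = 2.1800

€2.18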